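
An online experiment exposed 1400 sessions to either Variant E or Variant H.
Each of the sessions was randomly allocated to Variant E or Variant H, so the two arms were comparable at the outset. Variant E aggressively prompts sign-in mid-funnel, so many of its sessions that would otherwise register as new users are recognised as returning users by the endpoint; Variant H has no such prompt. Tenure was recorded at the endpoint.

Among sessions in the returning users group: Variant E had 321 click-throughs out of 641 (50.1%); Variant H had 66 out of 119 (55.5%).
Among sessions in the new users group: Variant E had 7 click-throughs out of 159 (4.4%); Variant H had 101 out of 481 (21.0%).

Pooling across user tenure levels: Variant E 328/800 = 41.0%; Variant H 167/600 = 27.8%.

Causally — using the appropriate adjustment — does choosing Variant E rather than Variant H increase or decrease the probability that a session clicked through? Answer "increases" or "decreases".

The stratified and pooled comparisons disagree (Variant H wins within each user tenure; Variant E wins overall), so the answer turns on the causal role of user tenure.
User tenure here is a post-treatment variable shaped by the variant; conditioning on it would introduce bias rather than remove it. The overall comparison is the causal one.
Pooled: Variant E 41.0% vs Variant H 27.8%; Variant E is higher overall.

increases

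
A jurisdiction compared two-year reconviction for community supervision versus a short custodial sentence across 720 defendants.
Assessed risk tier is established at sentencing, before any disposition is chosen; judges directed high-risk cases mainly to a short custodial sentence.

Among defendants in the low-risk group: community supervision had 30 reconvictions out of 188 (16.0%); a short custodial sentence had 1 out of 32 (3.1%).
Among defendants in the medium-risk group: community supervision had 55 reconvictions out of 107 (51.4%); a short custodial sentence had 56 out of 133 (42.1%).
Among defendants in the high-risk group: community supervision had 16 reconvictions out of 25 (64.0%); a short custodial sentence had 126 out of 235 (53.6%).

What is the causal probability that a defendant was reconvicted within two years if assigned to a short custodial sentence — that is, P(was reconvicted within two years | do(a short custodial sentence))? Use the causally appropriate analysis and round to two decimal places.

0.34

a short custodial sentence is lower inside every assessed risk tier stratum but community supervision is lower in aggregate. Whether to stratify depends on how assessed risk tier relates to the disposition.
Here assessed risk tier is a common cause — it drives both which disposition a case falls under and the outcome. The crude comparison mixes populations; the stratum-specific rates are the causally relevant ones.
Standardising a short custodial sentence to the population assessed risk tier mix: 0.306·1/32 + 0.333·56/133 + 0.361·126/235 = 0.344.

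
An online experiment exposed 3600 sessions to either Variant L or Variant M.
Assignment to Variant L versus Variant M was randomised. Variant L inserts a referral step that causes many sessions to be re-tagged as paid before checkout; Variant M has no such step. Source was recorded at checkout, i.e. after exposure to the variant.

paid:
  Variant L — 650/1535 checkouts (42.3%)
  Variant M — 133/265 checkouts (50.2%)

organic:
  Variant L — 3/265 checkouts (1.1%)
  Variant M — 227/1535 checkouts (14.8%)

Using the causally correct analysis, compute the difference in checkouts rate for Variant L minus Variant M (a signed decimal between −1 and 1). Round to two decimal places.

+0.16

The traffic source-specific comparison favours Variant M throughout, but the pooled figures favour Variant L. The question is whether to condition on traffic source.
Traffic source is recorded after the variant and is itself shifted by it — it sits on the causal path from variant to outcome. Conditioning on a mediator would strip out part of the effect we want; the pooled comparison gives the total causal effect.
The causal difference is the pooled difference: 0.363 − 0.200 = +0.163.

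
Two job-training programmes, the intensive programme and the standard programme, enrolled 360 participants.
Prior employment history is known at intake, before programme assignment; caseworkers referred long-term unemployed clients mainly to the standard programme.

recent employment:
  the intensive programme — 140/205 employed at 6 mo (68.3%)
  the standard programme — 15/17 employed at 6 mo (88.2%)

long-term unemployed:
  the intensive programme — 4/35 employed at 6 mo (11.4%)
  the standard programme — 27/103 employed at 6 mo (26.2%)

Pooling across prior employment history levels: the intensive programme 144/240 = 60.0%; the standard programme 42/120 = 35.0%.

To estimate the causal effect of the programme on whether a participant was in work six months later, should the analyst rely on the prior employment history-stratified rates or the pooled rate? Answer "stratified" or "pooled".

stratified

the standard programme is higher inside every prior employment history stratum but the intensive programme is higher in aggregate. Whether to stratify depends on how prior employment history relates to the programme.
Since prior employment history is a pre-existing factor (not a product of the programme) and it affects the outcome on its own, it is a confounder. The stratified rates, not the pooled rate, identify the causal effect.
Within each level — recent employment: 68.3% vs 88.2%; long-term unemployed: 11.4% vs 26.2% — the standard programme is higher every time.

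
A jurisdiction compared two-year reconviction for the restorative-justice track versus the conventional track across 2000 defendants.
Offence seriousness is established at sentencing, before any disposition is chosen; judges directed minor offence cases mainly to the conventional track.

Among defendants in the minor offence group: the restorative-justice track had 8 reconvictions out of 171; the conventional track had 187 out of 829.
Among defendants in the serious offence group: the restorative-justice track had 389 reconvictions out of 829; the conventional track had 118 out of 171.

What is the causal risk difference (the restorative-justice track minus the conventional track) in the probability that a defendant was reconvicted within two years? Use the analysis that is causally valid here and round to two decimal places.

Offence seriousness differs across dispositions for reasons unrelated to any effect of the disposition itself, and it separately predicts the outcome — a classic confounder. We must compare within offence seriousness levels.
Adjusting over the population distribution of offence seriousness: 0.500·(0.047−0.226) + 0.500·(0.469−0.690) = -0.200.

-0.20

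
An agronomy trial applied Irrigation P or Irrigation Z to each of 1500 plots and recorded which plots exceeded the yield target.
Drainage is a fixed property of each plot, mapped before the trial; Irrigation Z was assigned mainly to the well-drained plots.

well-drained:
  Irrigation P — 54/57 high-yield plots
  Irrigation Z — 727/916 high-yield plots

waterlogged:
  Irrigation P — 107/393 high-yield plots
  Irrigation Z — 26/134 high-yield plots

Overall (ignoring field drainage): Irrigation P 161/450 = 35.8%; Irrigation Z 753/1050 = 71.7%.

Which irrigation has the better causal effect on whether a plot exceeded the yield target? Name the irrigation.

The imbalance in field drainage arose from how plots were allocated, not from anything the irrigation did; and field drainage independently affects the outcome. The pooled gap is confounded — condition on field drainage.
Within each level — well-drained: 94.7% vs 79.4%; waterlogged: 27.2% vs 19.4% — Irrigation P is higher every time.

Irrigation P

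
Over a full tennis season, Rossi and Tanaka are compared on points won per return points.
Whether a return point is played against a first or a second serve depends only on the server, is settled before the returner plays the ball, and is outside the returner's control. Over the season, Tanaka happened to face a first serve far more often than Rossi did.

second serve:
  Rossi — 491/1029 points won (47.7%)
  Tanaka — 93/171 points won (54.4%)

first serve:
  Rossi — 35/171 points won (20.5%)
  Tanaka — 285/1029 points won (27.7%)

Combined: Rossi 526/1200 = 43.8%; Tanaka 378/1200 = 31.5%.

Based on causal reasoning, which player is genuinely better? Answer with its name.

Nothing the player does changes serve type; the imbalance is an allocation artefact. With serve type also predicting the outcome, the pooled figure is confounded, and the within-stratum comparison is the causal one.
Within each level — second serve: 47.7% vs 54.4%; first serve: 20.5% vs 27.7% — Tanaka is higher every time.

Tanaka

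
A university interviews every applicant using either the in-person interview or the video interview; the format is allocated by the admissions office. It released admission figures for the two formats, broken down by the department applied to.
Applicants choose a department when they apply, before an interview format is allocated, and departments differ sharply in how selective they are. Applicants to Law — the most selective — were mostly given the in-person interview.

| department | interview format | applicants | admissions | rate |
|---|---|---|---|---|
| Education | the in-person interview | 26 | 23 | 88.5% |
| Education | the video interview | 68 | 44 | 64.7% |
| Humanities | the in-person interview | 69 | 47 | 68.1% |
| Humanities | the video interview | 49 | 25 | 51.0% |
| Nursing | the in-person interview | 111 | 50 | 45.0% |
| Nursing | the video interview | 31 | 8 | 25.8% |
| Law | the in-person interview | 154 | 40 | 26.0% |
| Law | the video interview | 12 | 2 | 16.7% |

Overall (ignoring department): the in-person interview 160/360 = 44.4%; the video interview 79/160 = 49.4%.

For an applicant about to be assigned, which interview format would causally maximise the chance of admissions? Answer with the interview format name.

Nothing the interview format does changes department; the imbalance is an allocation artefact. With department also predicting the outcome, the pooled figure is confounded, and the within-stratum comparison is the causal one.
Within each level — Education: 88.5% vs 64.7%; Humanities: 68.1% vs 51.0%; Nursing: 45.0% vs 25.8%; Law: 26.0% vs 16.7% — the in-person interview is higher every time.

the in-person interview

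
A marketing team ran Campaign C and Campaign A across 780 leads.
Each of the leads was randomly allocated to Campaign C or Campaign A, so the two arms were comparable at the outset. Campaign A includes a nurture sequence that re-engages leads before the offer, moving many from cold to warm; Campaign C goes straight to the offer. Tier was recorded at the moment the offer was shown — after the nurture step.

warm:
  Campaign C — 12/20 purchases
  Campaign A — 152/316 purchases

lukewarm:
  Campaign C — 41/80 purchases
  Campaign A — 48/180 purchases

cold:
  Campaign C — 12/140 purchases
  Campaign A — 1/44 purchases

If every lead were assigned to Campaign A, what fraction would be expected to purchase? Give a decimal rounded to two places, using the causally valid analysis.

0.37

Engagement tier here is a post-treatment variable shaped by the campaign; conditioning on it would introduce bias rather than remove it. The overall comparison is the causal one.
So P(outcome | do(Campaign A)) is just the pooled rate for Campaign A: 201/540 = 0.372.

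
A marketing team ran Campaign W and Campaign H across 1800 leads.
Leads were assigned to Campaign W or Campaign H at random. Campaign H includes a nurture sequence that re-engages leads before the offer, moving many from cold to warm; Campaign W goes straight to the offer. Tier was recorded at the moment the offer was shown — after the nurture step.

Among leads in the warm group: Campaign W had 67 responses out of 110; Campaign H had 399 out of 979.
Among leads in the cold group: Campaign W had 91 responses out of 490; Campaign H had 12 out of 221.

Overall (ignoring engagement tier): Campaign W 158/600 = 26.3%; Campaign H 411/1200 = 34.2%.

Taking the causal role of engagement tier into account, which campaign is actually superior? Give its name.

Engagement tier here is a post-treatment variable shaped by the campaign; conditioning on it would introduce bias rather than remove it. The overall comparison is the causal one.
Pooled: Campaign W 26.3% vs Campaign H 34.2%; Campaign H is higher overall.

Campaign H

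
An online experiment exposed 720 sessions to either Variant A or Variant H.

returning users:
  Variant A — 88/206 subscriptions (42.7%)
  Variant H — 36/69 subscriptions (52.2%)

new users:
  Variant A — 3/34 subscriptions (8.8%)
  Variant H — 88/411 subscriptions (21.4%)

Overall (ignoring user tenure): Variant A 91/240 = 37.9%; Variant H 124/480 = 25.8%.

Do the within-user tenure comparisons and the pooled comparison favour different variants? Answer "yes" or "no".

yes

Within each user tenure level (returning users 42.7% vs 52.2%; new users 8.8% vs 21.4%), Variant H has the higher rate every time. Pooled: 37.9% vs 25.8% — Variant A has the higher rate overall. The two comparisons disagree.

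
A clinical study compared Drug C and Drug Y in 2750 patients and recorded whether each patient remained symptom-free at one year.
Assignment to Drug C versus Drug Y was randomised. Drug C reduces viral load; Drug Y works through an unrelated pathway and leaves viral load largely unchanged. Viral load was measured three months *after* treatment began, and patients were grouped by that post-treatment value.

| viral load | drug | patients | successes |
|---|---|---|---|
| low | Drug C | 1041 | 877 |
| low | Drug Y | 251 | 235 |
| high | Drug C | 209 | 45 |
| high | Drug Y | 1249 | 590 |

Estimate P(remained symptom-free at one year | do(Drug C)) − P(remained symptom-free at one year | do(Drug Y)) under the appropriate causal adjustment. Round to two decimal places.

Viral load lies on the pathway drug → viral load → outcome, so adjusting for it blocks the indirect effect. For the total causal effect of drug, use the unadjusted pooled rates.
The causal difference is the pooled difference: 0.738 − 0.550 = +0.188.

+0.19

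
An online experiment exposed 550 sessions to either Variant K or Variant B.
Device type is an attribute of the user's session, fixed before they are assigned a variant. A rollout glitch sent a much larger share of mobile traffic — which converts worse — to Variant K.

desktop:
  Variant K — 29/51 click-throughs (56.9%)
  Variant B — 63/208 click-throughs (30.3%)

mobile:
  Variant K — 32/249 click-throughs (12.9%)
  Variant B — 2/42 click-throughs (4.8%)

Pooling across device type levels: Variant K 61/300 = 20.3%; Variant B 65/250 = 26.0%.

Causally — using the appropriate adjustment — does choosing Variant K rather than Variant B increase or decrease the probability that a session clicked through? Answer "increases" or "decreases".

Here device type is a common cause — it drives both which variant a case falls under and the outcome. The crude comparison mixes populations; the stratum-specific rates are the causally relevant ones.
Within each level — desktop: 56.9% vs 30.3%; mobile: 12.9% vs 4.8% — Variant K is higher every time.

increases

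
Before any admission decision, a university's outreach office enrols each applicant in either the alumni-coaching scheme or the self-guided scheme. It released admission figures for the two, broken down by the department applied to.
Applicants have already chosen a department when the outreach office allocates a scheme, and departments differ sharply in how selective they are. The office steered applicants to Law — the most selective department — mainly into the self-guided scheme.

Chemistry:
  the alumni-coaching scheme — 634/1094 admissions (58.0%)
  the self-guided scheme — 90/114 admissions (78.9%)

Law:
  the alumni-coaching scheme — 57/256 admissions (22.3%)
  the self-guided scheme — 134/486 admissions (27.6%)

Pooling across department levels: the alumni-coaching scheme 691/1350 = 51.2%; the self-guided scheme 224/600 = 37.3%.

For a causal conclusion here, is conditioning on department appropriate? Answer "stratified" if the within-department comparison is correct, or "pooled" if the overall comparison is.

Department satisfies the back-door criterion: it is not a descendant of the outreach scheme, and it blocks the spurious path from outreach scheme to outcome. Adjusting for it (i.e., using the within-department rates) gives the causal effect.
Within each level — Chemistry: 58.0% vs 78.9%; Law: 22.3% vs 27.6% — the self-guided scheme is higher every time.

stratified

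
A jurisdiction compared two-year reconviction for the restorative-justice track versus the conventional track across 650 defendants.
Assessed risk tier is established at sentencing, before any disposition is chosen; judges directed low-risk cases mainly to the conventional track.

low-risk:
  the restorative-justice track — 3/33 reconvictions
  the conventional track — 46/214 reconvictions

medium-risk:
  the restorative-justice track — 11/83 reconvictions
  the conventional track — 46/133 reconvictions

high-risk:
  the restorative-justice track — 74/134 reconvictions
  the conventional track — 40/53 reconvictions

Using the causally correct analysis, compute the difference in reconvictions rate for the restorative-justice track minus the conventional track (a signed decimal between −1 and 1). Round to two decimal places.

Nothing the disposition does changes assessed risk tier; the imbalance is an allocation artefact. With assessed risk tier also predicting the outcome, the pooled figure is confounded, and the within-stratum comparison is the causal one.
Adjusting over the population distribution of assessed risk tier: 0.380·(0.091−0.215) + 0.332·(0.133−0.346) + 0.288·(0.552−0.755) = -0.176.

-0.18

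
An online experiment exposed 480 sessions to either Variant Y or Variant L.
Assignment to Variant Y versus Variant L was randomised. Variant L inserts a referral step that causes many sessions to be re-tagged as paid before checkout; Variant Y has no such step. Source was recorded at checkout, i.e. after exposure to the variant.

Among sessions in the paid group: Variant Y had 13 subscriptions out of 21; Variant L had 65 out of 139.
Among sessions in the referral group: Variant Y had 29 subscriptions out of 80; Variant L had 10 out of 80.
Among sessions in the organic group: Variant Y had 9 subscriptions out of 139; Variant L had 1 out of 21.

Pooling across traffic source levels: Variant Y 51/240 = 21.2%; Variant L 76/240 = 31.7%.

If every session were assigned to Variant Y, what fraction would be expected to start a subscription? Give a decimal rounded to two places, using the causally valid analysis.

Stratifying would compare variants among sessions the variants themselves sorted into traffic source groups — a form of selection on an intermediate. The unconditioned pooled rates give the total causal effect.
So P(outcome | do(Variant Y)) is just the pooled rate for Variant Y: 51/240 = 0.212.

0.21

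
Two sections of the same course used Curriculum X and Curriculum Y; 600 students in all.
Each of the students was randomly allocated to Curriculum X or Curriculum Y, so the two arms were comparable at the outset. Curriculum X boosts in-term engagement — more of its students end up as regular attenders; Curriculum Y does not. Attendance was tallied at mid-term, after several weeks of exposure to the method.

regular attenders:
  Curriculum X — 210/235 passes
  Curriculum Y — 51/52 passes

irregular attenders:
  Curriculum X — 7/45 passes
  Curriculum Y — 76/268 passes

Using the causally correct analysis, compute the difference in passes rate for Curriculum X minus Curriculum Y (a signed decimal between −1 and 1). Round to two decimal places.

Mid-term attendance lies on the pathway teaching method → mid-term attendance → outcome, so adjusting for it blocks the indirect effect. For the total causal effect of teaching method, use the unadjusted pooled rates.
The causal difference is the pooled difference: 0.775 − 0.397 = +0.378.

+0.38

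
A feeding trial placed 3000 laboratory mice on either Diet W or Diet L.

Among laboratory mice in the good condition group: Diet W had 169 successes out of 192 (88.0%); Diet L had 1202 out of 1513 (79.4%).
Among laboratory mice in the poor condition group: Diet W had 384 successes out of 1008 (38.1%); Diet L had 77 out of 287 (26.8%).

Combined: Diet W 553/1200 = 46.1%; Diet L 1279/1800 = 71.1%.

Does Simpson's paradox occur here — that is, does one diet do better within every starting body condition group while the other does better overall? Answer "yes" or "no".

yes

Within each starting body condition level (good condition 88.0% vs 79.4%; poor condition 38.1% vs 26.8%), Diet W has the higher rate every time. Pooled: 46.1% vs 71.1% — Diet L has the higher rate overall. The two comparisons disagree.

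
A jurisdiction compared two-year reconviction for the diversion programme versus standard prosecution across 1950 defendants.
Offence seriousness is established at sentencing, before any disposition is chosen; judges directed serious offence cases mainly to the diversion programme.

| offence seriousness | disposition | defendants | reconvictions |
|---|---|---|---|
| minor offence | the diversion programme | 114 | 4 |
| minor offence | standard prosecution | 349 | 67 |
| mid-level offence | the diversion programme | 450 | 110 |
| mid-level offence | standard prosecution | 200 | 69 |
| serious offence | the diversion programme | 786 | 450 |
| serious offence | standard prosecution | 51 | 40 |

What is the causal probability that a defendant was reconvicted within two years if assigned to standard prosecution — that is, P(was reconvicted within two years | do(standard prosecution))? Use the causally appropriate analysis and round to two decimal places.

Within every offence seriousness level the diversion programme has the lower rate, yet pooled standard prosecution does — Simpson's reversal.
Here offence seriousness is a common cause — it drives both which disposition a case falls under and the outcome. The crude comparison mixes populations; the stratum-specific rates are the causally relevant ones.
Standardising standard prosecution to the population offence seriousness mix: 0.237·67/349 + 0.333·69/200 + 0.429·40/51 = 0.497.

0.50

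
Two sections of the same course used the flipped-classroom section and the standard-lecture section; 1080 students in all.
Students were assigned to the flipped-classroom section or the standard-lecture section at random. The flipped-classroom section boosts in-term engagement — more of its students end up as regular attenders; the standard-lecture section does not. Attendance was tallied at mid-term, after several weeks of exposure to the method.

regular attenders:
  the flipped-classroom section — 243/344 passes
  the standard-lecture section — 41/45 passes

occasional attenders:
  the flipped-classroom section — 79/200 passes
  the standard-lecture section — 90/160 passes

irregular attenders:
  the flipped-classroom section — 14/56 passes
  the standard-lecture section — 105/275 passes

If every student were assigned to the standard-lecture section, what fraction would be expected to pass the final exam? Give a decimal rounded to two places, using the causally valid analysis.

Because the teaching method influences mid-term attendance, mid-term attendance is a post-treatment mediator, not a confounder. Stratifying on it would bias the estimate; the causal effect is the crude pooled difference.
So P(outcome | do(the standard-lecture section)) is just the pooled rate for the standard-lecture section: 236/480 = 0.492.

0.49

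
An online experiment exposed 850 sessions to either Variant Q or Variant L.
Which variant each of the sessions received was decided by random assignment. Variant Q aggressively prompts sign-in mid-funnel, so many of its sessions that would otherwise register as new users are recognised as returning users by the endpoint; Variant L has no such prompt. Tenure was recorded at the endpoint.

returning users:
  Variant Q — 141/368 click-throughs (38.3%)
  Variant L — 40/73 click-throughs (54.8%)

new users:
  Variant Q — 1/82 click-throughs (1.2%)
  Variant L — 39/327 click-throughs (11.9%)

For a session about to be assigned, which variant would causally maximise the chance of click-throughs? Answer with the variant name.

Variant Q

The user tenure-specific comparison favours Variant L throughout, but the pooled figures favour Variant Q. The question is whether to condition on user tenure.
User tenure is downstream of the variant. One should not condition on a consequence of treatment, so the overall rates are the right comparison.
Pooled: Variant Q 31.6% vs Variant L 19.8%; Variant Q is higher overall.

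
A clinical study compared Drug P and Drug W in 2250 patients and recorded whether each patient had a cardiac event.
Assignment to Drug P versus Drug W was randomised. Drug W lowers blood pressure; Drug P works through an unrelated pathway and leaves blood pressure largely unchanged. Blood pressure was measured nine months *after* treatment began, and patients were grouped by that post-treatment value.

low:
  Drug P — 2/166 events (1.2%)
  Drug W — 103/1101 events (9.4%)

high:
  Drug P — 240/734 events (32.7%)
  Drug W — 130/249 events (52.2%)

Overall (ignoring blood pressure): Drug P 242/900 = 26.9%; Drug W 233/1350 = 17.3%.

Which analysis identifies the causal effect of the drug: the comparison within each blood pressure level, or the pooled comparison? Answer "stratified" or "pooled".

pooled

Blood pressure lies on the pathway drug → blood pressure → outcome, so adjusting for it blocks the indirect effect. For the total causal effect of drug, use the unadjusted pooled rates.
Pooled: Drug P 26.9% vs Drug W 17.3%; Drug W is lower overall.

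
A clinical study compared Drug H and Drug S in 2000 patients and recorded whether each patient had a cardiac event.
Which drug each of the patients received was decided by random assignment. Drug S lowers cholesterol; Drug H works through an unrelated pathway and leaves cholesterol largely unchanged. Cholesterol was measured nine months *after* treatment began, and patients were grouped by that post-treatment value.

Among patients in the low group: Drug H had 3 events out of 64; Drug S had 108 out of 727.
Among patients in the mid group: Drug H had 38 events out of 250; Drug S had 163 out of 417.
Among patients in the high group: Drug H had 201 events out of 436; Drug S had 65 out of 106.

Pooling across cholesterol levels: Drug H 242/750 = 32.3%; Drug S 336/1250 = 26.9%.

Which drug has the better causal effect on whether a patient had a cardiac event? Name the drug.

Drug H is lower inside every cholesterol stratum but Drug S is lower in aggregate. Whether to stratify depends on how cholesterol relates to the drug.
Cholesterol is recorded after the drug and is itself shifted by it — it sits on the causal path from drug to outcome. Conditioning on a mediator would strip out part of the effect we want; the pooled comparison gives the total causal effect.
Pooled: Drug H 32.3% vs Drug S 26.9%; Drug S is lower overall.

Drug S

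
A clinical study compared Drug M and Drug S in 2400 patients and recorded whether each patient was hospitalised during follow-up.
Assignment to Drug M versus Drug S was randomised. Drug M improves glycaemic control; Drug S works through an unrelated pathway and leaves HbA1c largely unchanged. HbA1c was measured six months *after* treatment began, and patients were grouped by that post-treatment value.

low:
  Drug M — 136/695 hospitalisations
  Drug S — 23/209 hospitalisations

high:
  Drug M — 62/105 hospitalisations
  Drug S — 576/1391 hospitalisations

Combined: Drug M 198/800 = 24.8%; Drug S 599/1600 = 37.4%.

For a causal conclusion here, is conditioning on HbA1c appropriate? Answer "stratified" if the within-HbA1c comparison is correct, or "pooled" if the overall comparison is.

HbA1c lies on the pathway drug → HbA1c → outcome, so adjusting for it blocks the indirect effect. For the total causal effect of drug, use the unadjusted pooled rates.
Pooled: Drug M 24.8% vs Drug S 37.4%; Drug M is lower overall.

pooled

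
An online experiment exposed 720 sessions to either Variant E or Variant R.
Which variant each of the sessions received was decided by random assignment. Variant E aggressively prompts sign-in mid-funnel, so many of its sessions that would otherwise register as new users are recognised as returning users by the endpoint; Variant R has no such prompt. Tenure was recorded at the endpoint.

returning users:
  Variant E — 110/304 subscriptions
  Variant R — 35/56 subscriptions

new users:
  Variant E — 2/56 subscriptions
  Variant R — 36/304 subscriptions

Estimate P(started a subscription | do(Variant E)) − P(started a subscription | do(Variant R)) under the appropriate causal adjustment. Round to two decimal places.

+0.11

Within every user tenure level Variant R has the higher rate, yet pooled Variant E does — Simpson's reversal.
The distribution of user tenure is itself part of what the variant does — it is an intermediate outcome. Holding it fixed would remove that part of the effect; the total effect is the pooled difference.
The causal difference is the pooled difference: 0.311 − 0.197 = +0.114.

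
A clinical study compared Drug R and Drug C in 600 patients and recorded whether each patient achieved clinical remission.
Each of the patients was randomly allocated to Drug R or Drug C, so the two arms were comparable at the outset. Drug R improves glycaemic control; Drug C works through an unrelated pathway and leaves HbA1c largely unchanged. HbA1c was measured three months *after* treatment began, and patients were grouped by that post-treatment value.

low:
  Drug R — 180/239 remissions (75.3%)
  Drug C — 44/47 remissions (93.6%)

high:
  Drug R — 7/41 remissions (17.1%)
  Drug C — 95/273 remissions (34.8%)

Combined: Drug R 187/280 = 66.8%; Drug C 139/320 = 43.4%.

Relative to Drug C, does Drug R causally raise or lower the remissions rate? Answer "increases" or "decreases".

The stratified and pooled comparisons disagree (Drug C wins within each HbA1c; Drug R wins overall), so the answer turns on the causal role of HbA1c.
Because the drug influences HbA1c, HbA1c is a post-treatment mediator, not a confounder. Stratifying on it would bias the estimate; the causal effect is the crude pooled difference.
Pooled: Drug R 66.8% vs Drug C 43.4%; Drug R is higher overall.

increases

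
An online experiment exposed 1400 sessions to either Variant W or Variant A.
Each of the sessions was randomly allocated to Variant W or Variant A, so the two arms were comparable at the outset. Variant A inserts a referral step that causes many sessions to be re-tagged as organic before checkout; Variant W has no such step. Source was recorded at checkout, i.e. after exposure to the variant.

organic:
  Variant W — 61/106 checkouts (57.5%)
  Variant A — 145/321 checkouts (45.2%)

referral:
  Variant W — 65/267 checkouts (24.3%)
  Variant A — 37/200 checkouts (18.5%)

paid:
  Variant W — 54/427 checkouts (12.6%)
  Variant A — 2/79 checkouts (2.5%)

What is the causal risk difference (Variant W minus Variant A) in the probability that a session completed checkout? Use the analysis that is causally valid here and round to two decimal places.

-0.08

Within every traffic source level Variant W has the higher rate, yet pooled Variant A does — Simpson's reversal.
Stratifying would compare variants among sessions the variants themselves sorted into traffic source groups — a form of selection on an intermediate. The unconditioned pooled rates give the total causal effect.
The causal difference is the pooled difference: 0.225 − 0.307 = -0.082.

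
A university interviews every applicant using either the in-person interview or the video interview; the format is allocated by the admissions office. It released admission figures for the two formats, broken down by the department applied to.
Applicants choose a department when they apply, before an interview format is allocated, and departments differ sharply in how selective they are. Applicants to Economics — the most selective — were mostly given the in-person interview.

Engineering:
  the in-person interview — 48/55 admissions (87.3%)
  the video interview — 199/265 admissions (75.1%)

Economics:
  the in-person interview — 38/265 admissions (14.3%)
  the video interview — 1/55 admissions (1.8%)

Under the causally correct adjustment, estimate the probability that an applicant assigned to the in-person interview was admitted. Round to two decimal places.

Nothing the interview format does changes department; the imbalance is an allocation artefact. With department also predicting the outcome, the pooled figure is confounded, and the within-stratum comparison is the causal one.
Standardising the in-person interview to the population department mix: 0.500·48/55 + 0.500·38/265 = 0.508.

0.51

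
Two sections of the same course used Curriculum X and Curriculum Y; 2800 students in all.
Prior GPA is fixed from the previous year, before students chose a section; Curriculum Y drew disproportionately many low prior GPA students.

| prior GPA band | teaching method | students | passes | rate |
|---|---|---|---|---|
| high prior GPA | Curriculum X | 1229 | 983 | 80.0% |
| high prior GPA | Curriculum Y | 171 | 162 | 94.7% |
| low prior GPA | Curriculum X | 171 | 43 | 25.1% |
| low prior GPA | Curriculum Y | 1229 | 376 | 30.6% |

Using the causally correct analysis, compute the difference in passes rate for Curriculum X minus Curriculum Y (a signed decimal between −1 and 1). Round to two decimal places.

Within every prior GPA band level Curriculum Y has the higher rate, yet pooled Curriculum X does — Simpson's reversal.
Since prior GPA band is a pre-existing factor (not a product of the teaching method) and it affects the outcome on its own, it is a confounder. The stratified rates, not the pooled rate, identify the causal effect.
Adjusting over the population distribution of prior GPA band: 0.500·(0.800−0.947) + 0.500·(0.251−0.306) = -0.101.

-0.10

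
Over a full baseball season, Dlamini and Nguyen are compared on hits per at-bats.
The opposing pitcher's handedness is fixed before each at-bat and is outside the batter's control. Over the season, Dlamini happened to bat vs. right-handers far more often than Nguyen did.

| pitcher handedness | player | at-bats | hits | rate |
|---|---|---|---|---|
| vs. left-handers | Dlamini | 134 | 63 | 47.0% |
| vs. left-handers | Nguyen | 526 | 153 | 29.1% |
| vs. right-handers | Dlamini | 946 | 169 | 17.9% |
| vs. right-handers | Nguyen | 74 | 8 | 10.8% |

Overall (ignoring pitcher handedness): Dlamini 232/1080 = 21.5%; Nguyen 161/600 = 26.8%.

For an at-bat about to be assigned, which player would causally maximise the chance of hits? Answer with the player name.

The stratified and pooled comparisons disagree (Dlamini wins within each pitcher handedness; Nguyen wins overall), so the answer turns on the causal role of pitcher handedness.
Pitcher handedness differs across players for reasons unrelated to any effect of the player itself, and it separately predicts the outcome — a classic confounder. We must compare within pitcher handedness levels.
Within each level — vs. left-handers: 47.0% vs 29.1%; vs. right-handers: 17.9% vs 10.8% — Dlamini is higher every time.

Dlamini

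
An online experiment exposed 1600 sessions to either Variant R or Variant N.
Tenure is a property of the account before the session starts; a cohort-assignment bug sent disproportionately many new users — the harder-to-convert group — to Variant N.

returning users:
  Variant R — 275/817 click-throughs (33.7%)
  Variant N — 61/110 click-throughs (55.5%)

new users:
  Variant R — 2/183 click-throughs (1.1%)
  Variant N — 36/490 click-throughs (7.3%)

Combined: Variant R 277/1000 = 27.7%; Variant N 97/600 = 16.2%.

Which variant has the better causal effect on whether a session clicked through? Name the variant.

Nothing the variant does changes user tenure; the imbalance is an allocation artefact. With user tenure also predicting the outcome, the pooled figure is confounded, and the within-stratum comparison is the causal one.
Within each level — returning users: 33.7% vs 55.5%; new users: 1.1% vs 7.3% — Variant N is higher every time.

Variant N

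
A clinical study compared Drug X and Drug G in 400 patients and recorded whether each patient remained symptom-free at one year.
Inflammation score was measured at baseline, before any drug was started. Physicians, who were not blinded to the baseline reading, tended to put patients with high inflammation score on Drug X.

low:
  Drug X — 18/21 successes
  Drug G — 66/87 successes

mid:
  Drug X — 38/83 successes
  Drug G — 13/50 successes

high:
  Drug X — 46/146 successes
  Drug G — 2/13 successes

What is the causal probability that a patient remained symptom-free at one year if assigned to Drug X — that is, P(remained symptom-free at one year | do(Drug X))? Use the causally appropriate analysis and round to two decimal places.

0.51

The stratified and pooled comparisons disagree (Drug X wins within each inflammation score; Drug G wins overall), so the answer turns on the causal role of inflammation score.
Here inflammation score is a common cause — it drives both which drug a case falls under and the outcome. The crude comparison mixes populations; the stratum-specific rates are the causally relevant ones.
Standardising Drug X to the population inflammation score mix: 0.270·18/21 + 0.333·38/83 + 0.398·46/146 = 0.509.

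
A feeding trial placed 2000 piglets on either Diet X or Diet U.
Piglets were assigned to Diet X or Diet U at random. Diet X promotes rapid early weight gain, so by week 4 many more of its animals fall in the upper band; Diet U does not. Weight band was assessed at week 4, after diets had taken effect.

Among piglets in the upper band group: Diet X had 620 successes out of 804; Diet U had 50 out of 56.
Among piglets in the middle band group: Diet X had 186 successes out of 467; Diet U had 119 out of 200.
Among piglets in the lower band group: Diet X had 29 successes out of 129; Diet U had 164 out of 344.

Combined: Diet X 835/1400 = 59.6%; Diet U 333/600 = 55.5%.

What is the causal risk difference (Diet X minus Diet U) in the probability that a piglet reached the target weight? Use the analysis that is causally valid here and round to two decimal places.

Week-4 weight band lies on the pathway diet → week-4 weight band → outcome, so adjusting for it blocks the indirect effect. For the total causal effect of diet, use the unadjusted pooled rates.
The causal difference is the pooled difference: 0.596 − 0.555 = +0.041.

+0.04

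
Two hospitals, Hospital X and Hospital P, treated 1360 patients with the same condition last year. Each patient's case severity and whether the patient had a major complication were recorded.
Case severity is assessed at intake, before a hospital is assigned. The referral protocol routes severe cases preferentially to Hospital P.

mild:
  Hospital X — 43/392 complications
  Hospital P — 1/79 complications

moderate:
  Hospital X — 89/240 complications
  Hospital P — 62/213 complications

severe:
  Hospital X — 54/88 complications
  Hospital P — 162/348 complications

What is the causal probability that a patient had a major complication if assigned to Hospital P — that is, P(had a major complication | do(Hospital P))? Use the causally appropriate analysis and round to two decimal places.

Case severity is set before the hospital has any effect — it is not caused by the hospital — and it independently drives the outcome. That makes it a confounder, so the causal comparison is within case severity levels.
Standardising Hospital P to the population case severity mix: 0.346·1/79 + 0.333·62/213 + 0.321·162/348 = 0.251.

0.25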